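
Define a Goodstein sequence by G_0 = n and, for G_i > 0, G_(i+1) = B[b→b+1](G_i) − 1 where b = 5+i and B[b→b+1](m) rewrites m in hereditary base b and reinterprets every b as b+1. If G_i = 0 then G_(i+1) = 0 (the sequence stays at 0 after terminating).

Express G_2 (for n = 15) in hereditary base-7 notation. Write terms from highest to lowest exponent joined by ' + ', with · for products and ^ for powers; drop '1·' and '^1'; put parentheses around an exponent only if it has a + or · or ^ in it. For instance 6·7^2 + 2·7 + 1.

2·7 + 4

step 0: 15 = 3·5; sub 6 for 5: 3·6; = 18; G_1 = 18−1 = 17
step 1: 17 = 2·6 + 5; sub 7 for 6: 2·7 + 5; = 19; G_2 = 19−1 = 18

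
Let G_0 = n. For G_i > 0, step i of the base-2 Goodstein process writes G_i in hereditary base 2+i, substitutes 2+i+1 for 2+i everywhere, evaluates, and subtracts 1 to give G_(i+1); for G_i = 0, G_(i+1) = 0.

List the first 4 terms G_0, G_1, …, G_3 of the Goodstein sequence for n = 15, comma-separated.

15, 111, 1283, 18752

[0] 15 ≡ 2^(2 + 1) + 2^2 + 2 + 1 (base 2). Lift 3: 112. −1: 111.
[1] 111 ≡ 3^(3 + 1) + 3^3 + 3 (base 3). Lift 4: 1284. −1: 1283.
[2] 1283 ≡ 4^(4 + 1) + 4^4 + 3 (base 4). Lift 5: 18753. −1: 18752.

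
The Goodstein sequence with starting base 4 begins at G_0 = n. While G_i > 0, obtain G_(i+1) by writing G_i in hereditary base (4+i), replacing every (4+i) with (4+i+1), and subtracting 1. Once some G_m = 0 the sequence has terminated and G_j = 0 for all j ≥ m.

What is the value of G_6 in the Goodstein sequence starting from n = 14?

i=0: 14 = 3·4 + 2 (b=4); 4→5: 3·5 + 2 = 17; 17−1 = 16
i=1: 16 = 3·5 + 1 (b=5); 5→6: 3·6 + 1 = 19; 19−1 = 18
i=2: 18 = 3·6 (b=6); 6→7: 3·7 = 21; 21−1 = 20
i=3: 20 = 2·7 + 6 (b=7); 7→8: 2·8 + 6 = 22; 22−1 = 21
i=4: 21 = 2·8 + 5 (b=8); 8→9: 2·9 + 5 = 23; 23−1 = 22
i=5: 22 = 2·9 + 4 (b=9); 9→10: 2·10 + 4 = 24; 24−1 = 23

23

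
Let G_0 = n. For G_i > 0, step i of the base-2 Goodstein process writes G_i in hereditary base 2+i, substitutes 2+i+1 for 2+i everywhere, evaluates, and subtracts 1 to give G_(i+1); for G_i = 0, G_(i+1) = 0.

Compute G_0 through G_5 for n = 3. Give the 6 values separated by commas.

3, 3, 3, 2, 1, 0

step 0: 3 = 2 + 1; sub 3 for 2: 3 + 1; = 4; G_1 = 4−1 = 3
step 1: 3 = 3; sub 4 for 3: 4; = 4; G_2 = 4−1 = 3
step 2: 3 = 3; sub 5 for 4: 3; = 3; G_3 = 3−1 = 2
step 3: 2 = 2; sub 6 for 5: 2; = 2; G_4 = 2−1 = 1
step 4: 1 = 1; sub 7 for 6: 1; = 1; G_5 = 1−1 = 0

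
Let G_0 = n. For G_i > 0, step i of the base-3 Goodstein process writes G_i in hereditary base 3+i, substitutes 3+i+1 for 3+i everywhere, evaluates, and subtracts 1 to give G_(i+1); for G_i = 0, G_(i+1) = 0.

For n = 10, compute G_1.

16

step 0: 10 = 3^2 + 1; sub 4 for 3: 4^2 + 1; = 17; G_1 = 17−1 = 16
step 1: 16 = 4^2; sub 5 for 4: 5^2; = 25; G_2 = 25−1 = 24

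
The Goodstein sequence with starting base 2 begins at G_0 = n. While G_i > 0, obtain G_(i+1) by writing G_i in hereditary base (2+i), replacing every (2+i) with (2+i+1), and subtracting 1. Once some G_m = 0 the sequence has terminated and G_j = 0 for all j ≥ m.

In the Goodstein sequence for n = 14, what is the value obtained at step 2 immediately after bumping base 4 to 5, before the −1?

18751

step 0: 14 = 2^(2 + 1) + 2^2 + 2; sub 3 for 2: 3^(3 + 1) + 3^3 + 3; = 111; G_1 = 111−1 = 110
step 1: 110 = 3^(3 + 1) + 3^3 + 2; sub 4 for 3: 4^(4 + 1) + 4^4 + 2; = 1282; G_2 = 1282−1 = 1281
step 2: 1281 = 4^(4 + 1) + 4^4 + 1; sub 5 for 4: 5^(5 + 1) + 5^5 + 1; = 18751; G_3 = 18751−1 = 18750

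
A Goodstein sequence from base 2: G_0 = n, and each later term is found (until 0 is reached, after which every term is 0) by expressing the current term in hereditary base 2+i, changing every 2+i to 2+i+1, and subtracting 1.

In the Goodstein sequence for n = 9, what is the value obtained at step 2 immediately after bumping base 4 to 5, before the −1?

step 0: 9 = 2^(2 + 1) + 1; sub 3 for 2: 3^(3 + 1) + 1; = 82; G_1 = 82−1 = 81
step 1: 81 = 3^(3 + 1); sub 4 for 3: 4^(4 + 1); = 1024; G_2 = 1024−1 = 1023
step 2: 1023 = 3·4^4 + 3·4^3 + 3·4^2 + 3·4 + 3; sub 5 for 4: 3·5^5 + 3·5^3 + 3·5^2 + 3·5 + 3; = 9843; G_3 = 9843−1 = 9842

9843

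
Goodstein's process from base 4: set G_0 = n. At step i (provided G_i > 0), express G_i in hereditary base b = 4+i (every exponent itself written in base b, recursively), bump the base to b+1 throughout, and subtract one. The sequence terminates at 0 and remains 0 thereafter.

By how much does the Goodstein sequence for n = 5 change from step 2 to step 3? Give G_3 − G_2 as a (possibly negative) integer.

G_0 = 5. HB_4(5) = 4 + 1. Bump = 6. G_1 = 5.
G_1 = 5. HB_5(5) = 5. Bump = 6. G_2 = 5.
G_2 = 5. HB_6(5) = 5. Bump = 5. G_3 = 4.

-1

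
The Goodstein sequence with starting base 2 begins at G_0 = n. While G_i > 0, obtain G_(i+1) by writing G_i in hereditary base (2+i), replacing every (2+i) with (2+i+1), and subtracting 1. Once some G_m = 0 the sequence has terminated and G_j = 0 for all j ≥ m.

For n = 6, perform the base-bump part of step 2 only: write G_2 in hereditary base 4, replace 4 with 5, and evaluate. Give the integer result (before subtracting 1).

3126

[0] 6 ≡ 2^2 + 2 (base 2). Lift 3: 30. −1: 29.
[1] 29 ≡ 3^3 + 2 (base 3). Lift 4: 258. −1: 257.
[2] 257 ≡ 4^4 + 1 (base 4). Lift 5: 3126. −1: 3125.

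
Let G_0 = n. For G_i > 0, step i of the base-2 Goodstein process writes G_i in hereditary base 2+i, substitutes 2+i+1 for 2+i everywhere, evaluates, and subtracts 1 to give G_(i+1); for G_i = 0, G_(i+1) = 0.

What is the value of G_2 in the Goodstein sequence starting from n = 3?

3

step 0: 3 = 2 + 1; sub 3 for 2: 3 + 1; = 4; G_1 = 4−1 = 3
step 1: 3 = 3; sub 4 for 3: 4; = 4; G_2 = 4−1 = 3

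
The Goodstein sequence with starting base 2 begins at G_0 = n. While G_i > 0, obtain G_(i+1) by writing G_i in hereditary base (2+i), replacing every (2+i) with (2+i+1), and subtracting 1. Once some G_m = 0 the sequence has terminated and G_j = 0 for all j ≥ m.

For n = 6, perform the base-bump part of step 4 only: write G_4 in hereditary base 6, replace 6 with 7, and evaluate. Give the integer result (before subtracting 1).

98040

[0] 6 ≡ 2^2 + 2 (base 2). Lift 3: 30. −1: 29.
[1] 29 ≡ 3^3 + 2 (base 3). Lift 4: 258. −1: 257.
[2] 257 ≡ 4^4 + 1 (base 4). Lift 5: 3126. −1: 3125.
[3] 3125 ≡ 5^5 (base 5). Lift 6: 46656. −1: 46655.
[4] 46655 ≡ 5·6^5 + 5·6^4 + 5·6^3 + 5·6^2 + 5·6 + 5 (base 6). Lift 7: 98040. −1: 98039.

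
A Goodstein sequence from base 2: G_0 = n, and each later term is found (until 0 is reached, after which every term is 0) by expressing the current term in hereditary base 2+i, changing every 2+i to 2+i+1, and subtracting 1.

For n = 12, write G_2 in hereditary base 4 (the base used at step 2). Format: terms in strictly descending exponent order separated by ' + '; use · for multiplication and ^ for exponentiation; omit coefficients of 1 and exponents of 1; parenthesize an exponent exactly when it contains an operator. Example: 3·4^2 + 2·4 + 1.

step 0: 12 = 2^(2 + 1) + 2^2; sub 3 for 2: 3^(3 + 1) + 3^3; = 108; G_1 = 108−1 = 107
step 1: 107 = 3^(3 + 1) + 2·3^2 + 2·3 + 2; sub 4 for 3: 4^(4 + 1) + 2·4^2 + 2·4 + 2; = 1066; G_2 = 1066−1 = 1065
step 2: 1065 = 4^(4 + 1) + 2·4^2 + 2·4 + 1; sub 5 for 4: 5^(5 + 1) + 2·5^2 + 2·5 + 1; = 15686; G_3 = 15686−1 = 15685

4^(4 + 1) + 2·4^2 + 2·4 + 1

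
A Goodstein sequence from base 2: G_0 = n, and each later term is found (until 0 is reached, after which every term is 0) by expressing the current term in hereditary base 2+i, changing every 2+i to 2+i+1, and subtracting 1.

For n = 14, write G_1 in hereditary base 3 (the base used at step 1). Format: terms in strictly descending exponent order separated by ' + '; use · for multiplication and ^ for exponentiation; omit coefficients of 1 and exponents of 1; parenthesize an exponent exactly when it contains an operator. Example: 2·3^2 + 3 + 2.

base 2: 14 = 2^(2 + 1) + 2^2 + 2; at 3: 3^(3 + 1) + 3^3 + 3 = 111; next = 110
base 3: 110 = 3^(3 + 1) + 3^3 + 2; at 4: 4^(4 + 1) + 4^4 + 2 = 1282; next = 1281

3^(3 + 1) + 3^3 + 2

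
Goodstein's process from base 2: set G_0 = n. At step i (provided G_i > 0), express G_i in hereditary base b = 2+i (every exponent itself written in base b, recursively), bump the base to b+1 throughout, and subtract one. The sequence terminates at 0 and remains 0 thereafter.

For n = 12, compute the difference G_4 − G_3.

base 2: 12 = 2^(2 + 1) + 2^2; at 3: 3^(3 + 1) + 3^3 = 108; next = 107
base 3: 107 = 3^(3 + 1) + 2·3^2 + 2·3 + 2; at 4: 4^(4 + 1) + 2·4^2 + 2·4 + 2 = 1066; next = 1065
base 4: 1065 = 4^(4 + 1) + 2·4^2 + 2·4 + 1; at 5: 5^(5 + 1) + 2·5^2 + 2·5 + 1 = 15686; next = 15685
base 5: 15685 = 5^(5 + 1) + 2·5^2 + 2·5; at 6: 6^(6 + 1) + 2·6^2 + 2·6 = 280020; next = 280019

264334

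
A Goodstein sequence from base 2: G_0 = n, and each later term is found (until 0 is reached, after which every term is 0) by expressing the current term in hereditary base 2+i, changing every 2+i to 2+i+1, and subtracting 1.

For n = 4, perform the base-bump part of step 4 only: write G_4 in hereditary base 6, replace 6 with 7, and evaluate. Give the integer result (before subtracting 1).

base 2: 4 = 2^2; at 3: 3^3 = 27; next = 26
base 3: 26 = 2·3^2 + 2·3 + 2; at 4: 2·4^2 + 2·4 + 2 = 42; next = 41
base 4: 41 = 2·4^2 + 2·4 + 1; at 5: 2·5^2 + 2·5 + 1 = 61; next = 60
base 5: 60 = 2·5^2 + 2·5; at 6: 2·6^2 + 2·6 = 84; next = 83
base 6: 83 = 2·6^2 + 6 + 5; at 7: 2·7^2 + 7 + 5 = 110; next = 109

110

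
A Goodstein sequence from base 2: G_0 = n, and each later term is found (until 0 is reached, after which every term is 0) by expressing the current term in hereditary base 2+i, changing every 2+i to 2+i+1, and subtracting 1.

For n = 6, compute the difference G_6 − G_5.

base 2: 6 = 2^2 + 2; at 3: 3^3 + 3 = 30; next = 29
base 3: 29 = 3^3 + 2; at 4: 4^4 + 2 = 258; next = 257
base 4: 257 = 4^4 + 1; at 5: 5^5 + 1 = 3126; next = 3125
base 5: 3125 = 5^5; at 6: 6^6 = 46656; next = 46655
base 6: 46655 = 5·6^5 + 5·6^4 + 5·6^3 + 5·6^2 + 5·6 + 5; at 7: 5·7^5 + 5·7^4 + 5·7^3 + 5·7^2 + 5·7 + 5 = 98040; next = 98039
base 7: 98039 = 5·7^5 + 5·7^4 + 5·7^3 + 5·7^2 + 5·7 + 4; at 8: 5·8^5 + 5·8^4 + 5·8^3 + 5·8^2 + 5·8 + 4 = 187244; next = 187243

89204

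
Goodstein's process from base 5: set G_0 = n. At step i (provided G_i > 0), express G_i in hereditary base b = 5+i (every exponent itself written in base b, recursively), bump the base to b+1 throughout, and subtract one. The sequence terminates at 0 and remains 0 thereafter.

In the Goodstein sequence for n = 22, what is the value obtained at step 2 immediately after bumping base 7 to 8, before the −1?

(0) 22|_5 = 4·5 + 2 ↦ 4·6 + 2|_6 = 26 ⇒ 25
(1) 25|_6 = 4·6 + 1 ↦ 4·7 + 1|_7 = 29 ⇒ 28

32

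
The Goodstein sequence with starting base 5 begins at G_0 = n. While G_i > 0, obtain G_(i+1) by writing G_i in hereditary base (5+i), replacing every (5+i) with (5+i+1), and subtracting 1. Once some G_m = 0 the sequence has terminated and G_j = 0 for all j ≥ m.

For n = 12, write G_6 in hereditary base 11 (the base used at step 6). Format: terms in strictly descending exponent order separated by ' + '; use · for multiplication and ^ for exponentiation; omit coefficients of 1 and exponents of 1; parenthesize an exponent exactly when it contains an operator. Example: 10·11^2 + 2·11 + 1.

[0] 12 ≡ 2·5 + 2 (base 5). Lift 6: 14. −1: 13.
[1] 13 ≡ 2·6 + 1 (base 6). Lift 7: 15. −1: 14.
[2] 14 ≡ 2·7 (base 7). Lift 8: 16. −1: 15.
[3] 15 ≡ 8 + 7 (base 8). Lift 9: 16. −1: 15.
[4] 15 ≡ 9 + 6 (base 9). Lift 10: 16. −1: 15.
[5] 15 ≡ 10 + 5 (base 10). Lift 11: 16. −1: 15.
[6] 15 ≡ 11 + 4 (base 11). Lift 12: 16. −1: 15.

11 + 4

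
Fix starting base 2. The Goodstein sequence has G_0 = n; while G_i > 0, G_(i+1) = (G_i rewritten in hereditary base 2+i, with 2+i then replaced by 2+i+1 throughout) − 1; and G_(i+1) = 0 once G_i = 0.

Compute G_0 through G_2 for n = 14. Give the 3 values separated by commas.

base 2: 14 = 2^(2 + 1) + 2^2 + 2; at 3: 3^(3 + 1) + 3^3 + 3 = 111; next = 110
base 3: 110 = 3^(3 + 1) + 3^3 + 2; at 4: 4^(4 + 1) + 4^4 + 2 = 1282; next = 1281

14, 110, 1281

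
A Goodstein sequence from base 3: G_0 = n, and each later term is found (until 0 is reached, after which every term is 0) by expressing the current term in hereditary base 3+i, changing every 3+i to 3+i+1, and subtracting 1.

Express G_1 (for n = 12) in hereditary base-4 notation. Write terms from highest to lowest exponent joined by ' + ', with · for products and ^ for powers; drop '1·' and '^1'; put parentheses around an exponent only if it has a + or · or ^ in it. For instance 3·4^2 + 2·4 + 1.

4^2 + 3

(0) 12|_3 = 3^2 + 3 ↦ 4^2 + 4|_4 = 20 ⇒ 19
(1) 19|_4 = 4^2 + 3 ↦ 5^2 + 3|_5 = 28 ⇒ 27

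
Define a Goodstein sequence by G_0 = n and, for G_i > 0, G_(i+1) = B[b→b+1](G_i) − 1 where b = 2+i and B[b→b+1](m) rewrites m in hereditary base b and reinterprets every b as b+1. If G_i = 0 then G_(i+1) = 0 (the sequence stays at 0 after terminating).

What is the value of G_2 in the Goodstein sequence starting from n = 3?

[0] 3 ≡ 2 + 1 (base 2). Lift 3: 4. −1: 3.
[1] 3 ≡ 3 (base 3). Lift 4: 4. −1: 3.
[2] 3 ≡ 3 (base 4). Lift 5: 3. −1: 2.

3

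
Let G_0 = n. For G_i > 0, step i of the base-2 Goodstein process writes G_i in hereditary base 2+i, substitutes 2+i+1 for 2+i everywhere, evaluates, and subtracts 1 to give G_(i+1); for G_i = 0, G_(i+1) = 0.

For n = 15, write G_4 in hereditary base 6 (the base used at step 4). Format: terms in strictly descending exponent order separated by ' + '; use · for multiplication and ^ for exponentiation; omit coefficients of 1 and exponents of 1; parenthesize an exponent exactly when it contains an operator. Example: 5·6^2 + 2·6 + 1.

6^(6 + 1) + 6^6 + 1

15 —HB2→ 2^(2 + 1) + 2^2 + 2 + 1 —bump→ 3^(3 + 1) + 3^3 + 3 + 1 = 112 —(−1)→ 111
111 —HB3→ 3^(3 + 1) + 3^3 + 3 —bump→ 4^(4 + 1) + 4^4 + 4 = 1284 —(−1)→ 1283
1283 —HB4→ 4^(4 + 1) + 4^4 + 3 —bump→ 5^(5 + 1) + 5^5 + 3 = 18753 —(−1)→ 18752
18752 —HB5→ 5^(5 + 1) + 5^5 + 2 —bump→ 6^(6 + 1) + 6^6 + 2 = 326594 —(−1)→ 326593
326593 —HB6→ 6^(6 + 1) + 6^6 + 1 —bump→ 7^(7 + 1) + 7^7 + 1 = 6588345 —(−1)→ 6588344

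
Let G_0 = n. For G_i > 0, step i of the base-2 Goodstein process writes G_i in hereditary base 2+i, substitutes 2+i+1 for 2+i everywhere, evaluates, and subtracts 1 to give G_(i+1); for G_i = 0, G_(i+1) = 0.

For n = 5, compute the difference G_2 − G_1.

228

base 2: 5 = 2^2 + 1; at 3: 3^3 + 1 = 28; next = 27
base 3: 27 = 3^3; at 4: 4^4 = 256; next = 255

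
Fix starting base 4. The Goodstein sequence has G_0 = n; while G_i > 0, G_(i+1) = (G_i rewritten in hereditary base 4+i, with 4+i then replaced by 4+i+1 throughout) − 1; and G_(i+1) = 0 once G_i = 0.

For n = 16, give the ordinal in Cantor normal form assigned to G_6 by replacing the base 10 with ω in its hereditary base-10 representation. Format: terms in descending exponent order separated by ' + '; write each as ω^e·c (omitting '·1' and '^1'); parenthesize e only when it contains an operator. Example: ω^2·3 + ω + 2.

ω·3 + 9

base 4: 16 = 4^2; at 5: 5^2 = 25; next = 24
base 5: 24 = 4·5 + 4; at 6: 4·6 + 4 = 28; next = 27
base 6: 27 = 4·6 + 3; at 7: 4·7 + 3 = 31; next = 30
base 7: 30 = 4·7 + 2; at 8: 4·8 + 2 = 34; next = 33
base 8: 33 = 4·8 + 1; at 9: 4·9 + 1 = 37; next = 36
base 9: 36 = 4·9; at 10: 4·10 = 40; next = 39
base 10: 39 = 3·10 + 9; at 11: 3·11 + 9 = 42; next = 41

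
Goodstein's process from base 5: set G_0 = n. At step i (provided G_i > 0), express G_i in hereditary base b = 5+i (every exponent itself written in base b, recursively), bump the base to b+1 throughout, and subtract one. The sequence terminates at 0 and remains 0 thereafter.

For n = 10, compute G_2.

11

[0] 10 ≡ 2·5 (base 5). Lift 6: 12. −1: 11.
[1] 11 ≡ 6 + 5 (base 6). Lift 7: 12. −1: 11.
[2] 11 ≡ 7 + 4 (base 7). Lift 8: 12. −1: 11.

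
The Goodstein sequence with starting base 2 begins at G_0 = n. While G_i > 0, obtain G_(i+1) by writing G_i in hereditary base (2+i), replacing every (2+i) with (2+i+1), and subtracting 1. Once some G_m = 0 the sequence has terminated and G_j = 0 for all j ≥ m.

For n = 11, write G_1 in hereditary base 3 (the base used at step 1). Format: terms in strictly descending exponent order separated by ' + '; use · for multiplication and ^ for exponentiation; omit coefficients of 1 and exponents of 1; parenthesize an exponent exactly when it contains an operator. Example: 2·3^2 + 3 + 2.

3^(3 + 1) + 3

base 2: 11 = 2^(2 + 1) + 2 + 1; at 3: 3^(3 + 1) + 3 + 1 = 85; next = 84
base 3: 84 = 3^(3 + 1) + 3; at 4: 4^(4 + 1) + 4 = 1028; next = 1027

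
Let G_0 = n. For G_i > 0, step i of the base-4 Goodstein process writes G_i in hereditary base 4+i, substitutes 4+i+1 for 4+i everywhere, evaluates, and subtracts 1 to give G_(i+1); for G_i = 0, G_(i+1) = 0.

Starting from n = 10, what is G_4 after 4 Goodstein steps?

(0) 10|_4 = 2·4 + 2 ↦ 2·5 + 2|_5 = 12 ⇒ 11
(1) 11|_5 = 2·5 + 1 ↦ 2·6 + 1|_6 = 13 ⇒ 12
(2) 12|_6 = 2·6 ↦ 2·7|_7 = 14 ⇒ 13
(3) 13|_7 = 7 + 6 ↦ 8 + 6|_8 = 14 ⇒ 13
(4) 13|_8 = 8 + 5 ↦ 9 + 5|_9 = 14 ⇒ 13

13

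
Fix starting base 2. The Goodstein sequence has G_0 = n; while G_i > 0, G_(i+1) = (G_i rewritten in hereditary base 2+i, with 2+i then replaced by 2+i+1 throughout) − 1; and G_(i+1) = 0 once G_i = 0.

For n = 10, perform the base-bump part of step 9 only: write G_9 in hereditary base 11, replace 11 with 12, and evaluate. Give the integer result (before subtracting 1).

44580503598540

(0) 10|_2 = 2^(2 + 1) + 2 ↦ 3^(3 + 1) + 3|_3 = 84 ⇒ 83
(1) 83|_3 = 3^(3 + 1) + 2 ↦ 4^(4 + 1) + 2|_4 = 1026 ⇒ 1025
(2) 1025|_4 = 4^(4 + 1) + 1 ↦ 5^(5 + 1) + 1|_5 = 15626 ⇒ 15625
(3) 15625|_5 = 5^(5 + 1) ↦ 6^(6 + 1)|_6 = 279936 ⇒ 279935
(4) 279935|_6 = 5·6^6 + 5·6^5 + 5·6^4 + 5·6^3 + 5·6^2 + 5·6 + 5 ↦ 5·7^7 + 5·7^5 + 5·7^4 + 5·7^3 + 5·7^2 + 5·7 + 5|_7 = 4215755 ⇒ 4215754
(5) 4215754|_7 = 5·7^7 + 5·7^5 + 5·7^4 + 5·7^3 + 5·7^2 + 5·7 + 4 ↦ 5·8^8 + 5·8^5 + 5·8^4 + 5·8^3 + 5·8^2 + 5·8 + 4|_8 = 84073324 ⇒ 84073323
(6) 84073323|_8 = 5·8^8 + 5·8^5 + 5·8^4 + 5·8^3 + 5·8^2 + 5·8 + 3 ↦ 5·9^9 + 5·9^5 + 5·9^4 + 5·9^3 + 5·9^2 + 5·9 + 3|_9 = 1937434593 ⇒ 1937434592
(7) 1937434592|_9 = 5·9^9 + 5·9^5 + 5·9^4 + 5·9^3 + 5·9^2 + 5·9 + 2 ↦ 5·10^10 + 5·10^5 + 5·10^4 + 5·10^3 + 5·10^2 + 5·10 + 2|_10 = 50000555552 ⇒ 50000555551
(8) 50000555551|_10 = 5·10^10 + 5·10^5 + 5·10^4 + 5·10^3 + 5·10^2 + 5·10 + 1 ↦ 5·11^11 + 5·11^5 + 5·11^4 + 5·11^3 + 5·11^2 + 5·11 + 1|_11 = 1426559238831 ⇒ 1426559238830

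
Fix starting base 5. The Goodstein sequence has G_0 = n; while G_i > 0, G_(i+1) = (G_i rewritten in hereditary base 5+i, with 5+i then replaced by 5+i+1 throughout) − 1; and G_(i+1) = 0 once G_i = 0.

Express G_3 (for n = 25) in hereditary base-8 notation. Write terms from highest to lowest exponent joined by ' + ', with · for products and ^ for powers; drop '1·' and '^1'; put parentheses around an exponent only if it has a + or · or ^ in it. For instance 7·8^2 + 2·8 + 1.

[0] 25 ≡ 5^2 (base 5). Lift 6: 36. −1: 35.
[1] 35 ≡ 5·6 + 5 (base 6). Lift 7: 40. −1: 39.
[2] 39 ≡ 5·7 + 4 (base 7). Lift 8: 44. −1: 43.
[3] 43 ≡ 5·8 + 3 (base 8). Lift 9: 48. −1: 47.

5·8 + 3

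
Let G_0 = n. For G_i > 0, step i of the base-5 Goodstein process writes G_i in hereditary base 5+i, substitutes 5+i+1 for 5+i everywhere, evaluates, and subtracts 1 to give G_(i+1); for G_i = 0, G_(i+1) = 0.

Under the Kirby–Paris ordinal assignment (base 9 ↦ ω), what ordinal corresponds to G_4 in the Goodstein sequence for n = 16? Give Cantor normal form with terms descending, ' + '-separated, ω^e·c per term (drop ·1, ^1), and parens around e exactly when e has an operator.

(0) 16|_5 = 3·5 + 1 ↦ 3·6 + 1|_6 = 19 ⇒ 18
(1) 18|_6 = 3·6 ↦ 3·7|_7 = 21 ⇒ 20
(2) 20|_7 = 2·7 + 6 ↦ 2·8 + 6|_8 = 22 ⇒ 21
(3) 21|_8 = 2·8 + 5 ↦ 2·9 + 5|_9 = 23 ⇒ 22
(4) 22|_9 = 2·9 + 4 ↦ 2·10 + 4|_10 = 24 ⇒ 23

ω·2 + 4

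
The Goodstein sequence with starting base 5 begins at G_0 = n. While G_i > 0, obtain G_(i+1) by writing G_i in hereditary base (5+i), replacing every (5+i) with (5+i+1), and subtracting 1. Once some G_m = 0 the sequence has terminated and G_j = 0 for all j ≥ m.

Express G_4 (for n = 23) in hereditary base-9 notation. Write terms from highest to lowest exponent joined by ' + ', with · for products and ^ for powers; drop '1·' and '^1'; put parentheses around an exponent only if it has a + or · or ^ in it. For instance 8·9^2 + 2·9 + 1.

(0) 23|_5 = 4·5 + 3 ↦ 4·6 + 3|_6 = 27 ⇒ 26
(1) 26|_6 = 4·6 + 2 ↦ 4·7 + 2|_7 = 30 ⇒ 29
(2) 29|_7 = 4·7 + 1 ↦ 4·8 + 1|_8 = 33 ⇒ 32
(3) 32|_8 = 4·8 ↦ 4·9|_9 = 36 ⇒ 35
(4) 35|_9 = 3·9 + 8 ↦ 3·10 + 8|_10 = 38 ⇒ 37

3·9 + 8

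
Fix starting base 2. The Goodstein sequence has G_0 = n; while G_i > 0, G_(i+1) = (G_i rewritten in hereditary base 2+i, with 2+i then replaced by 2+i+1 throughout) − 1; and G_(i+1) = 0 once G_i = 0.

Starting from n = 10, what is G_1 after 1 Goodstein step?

10 —HB2→ 2^(2 + 1) + 2 —bump→ 3^(3 + 1) + 3 = 84 —(−1)→ 83
83 —HB3→ 3^(3 + 1) + 2 —bump→ 4^(4 + 1) + 2 = 1026 —(−1)→ 1025

83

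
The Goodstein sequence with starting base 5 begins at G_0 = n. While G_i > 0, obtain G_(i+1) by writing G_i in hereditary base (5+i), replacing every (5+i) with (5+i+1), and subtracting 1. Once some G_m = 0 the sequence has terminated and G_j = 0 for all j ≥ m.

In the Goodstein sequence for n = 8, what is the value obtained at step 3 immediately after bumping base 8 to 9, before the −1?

G_0 = 8. HB_5(8) = 5 + 3. Bump = 9. G_1 = 8.
G_1 = 8. HB_6(8) = 6 + 2. Bump = 9. G_2 = 8.
G_2 = 8. HB_7(8) = 7 + 1. Bump = 9. G_3 = 8.

9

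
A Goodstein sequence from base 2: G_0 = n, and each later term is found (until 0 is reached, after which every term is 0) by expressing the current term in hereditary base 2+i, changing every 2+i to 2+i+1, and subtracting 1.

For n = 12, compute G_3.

G_0=12  [base 2] 2^(2 + 1) + 2^2  →[2↦3]→  3^(3 + 1) + 3^3 = 108  −1 ⇒ G_1=107
G_1=107  [base 3] 3^(3 + 1) + 2·3^2 + 2·3 + 2  →[3↦4]→  4^(4 + 1) + 2·4^2 + 2·4 + 2 = 1066  −1 ⇒ G_2=1065
G_2=1065  [base 4] 4^(4 + 1) + 2·4^2 + 2·4 + 1  →[4↦5]→  5^(5 + 1) + 2·5^2 + 2·5 + 1 = 15686  −1 ⇒ G_3=15685
G_3=15685  [base 5] 5^(5 + 1) + 2·5^2 + 2·5  →[5↦6]→  6^(6 + 1) + 2·6^2 + 2·6 = 280020  −1 ⇒ G_4=280019

15685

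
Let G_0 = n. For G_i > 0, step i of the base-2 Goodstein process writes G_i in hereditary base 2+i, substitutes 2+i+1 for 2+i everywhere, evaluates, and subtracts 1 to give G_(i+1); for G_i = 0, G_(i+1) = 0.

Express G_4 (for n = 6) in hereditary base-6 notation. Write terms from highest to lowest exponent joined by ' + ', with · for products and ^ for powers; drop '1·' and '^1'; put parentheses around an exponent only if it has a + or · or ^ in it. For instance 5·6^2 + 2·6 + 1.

5·6^5 + 5·6^4 + 5·6^3 + 5·6^2 + 5·6 + 5

step 0: 6 = 2^2 + 2; sub 3 for 2: 3^3 + 3; = 30; G_1 = 30−1 = 29
step 1: 29 = 3^3 + 2; sub 4 for 3: 4^4 + 2; = 258; G_2 = 258−1 = 257
step 2: 257 = 4^4 + 1; sub 5 for 4: 5^5 + 1; = 3126; G_3 = 3126−1 = 3125
step 3: 3125 = 5^5; sub 6 for 5: 6^6; = 46656; G_4 = 46656−1 = 46655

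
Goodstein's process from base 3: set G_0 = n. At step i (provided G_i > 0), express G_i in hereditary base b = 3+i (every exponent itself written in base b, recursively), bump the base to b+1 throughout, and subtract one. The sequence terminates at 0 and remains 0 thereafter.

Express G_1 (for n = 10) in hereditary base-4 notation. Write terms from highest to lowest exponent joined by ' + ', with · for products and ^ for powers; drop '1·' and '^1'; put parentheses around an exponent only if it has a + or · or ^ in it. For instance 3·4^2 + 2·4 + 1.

4^2

10 —HB3→ 3^2 + 1 —bump→ 4^2 + 1 = 17 —(−1)→ 16
16 —HB4→ 4^2 —bump→ 5^2 = 25 —(−1)→ 24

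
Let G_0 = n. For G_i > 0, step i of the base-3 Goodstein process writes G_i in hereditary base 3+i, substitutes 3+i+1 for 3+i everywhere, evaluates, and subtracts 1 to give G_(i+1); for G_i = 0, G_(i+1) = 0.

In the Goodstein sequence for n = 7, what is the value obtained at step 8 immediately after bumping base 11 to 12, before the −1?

base 3: 7 = 2·3 + 1; at 4: 2·4 + 1 = 9; next = 8
base 4: 8 = 2·4; at 5: 2·5 = 10; next = 9
base 5: 9 = 5 + 4; at 6: 6 + 4 = 10; next = 9
base 6: 9 = 6 + 3; at 7: 7 + 3 = 10; next = 9
base 7: 9 = 7 + 2; at 8: 8 + 2 = 10; next = 9
base 8: 9 = 8 + 1; at 9: 9 + 1 = 10; next = 9
base 9: 9 = 9; at 10: 10 = 10; next = 9
base 10: 9 = 9; at 11: 9 = 9; next = 8

8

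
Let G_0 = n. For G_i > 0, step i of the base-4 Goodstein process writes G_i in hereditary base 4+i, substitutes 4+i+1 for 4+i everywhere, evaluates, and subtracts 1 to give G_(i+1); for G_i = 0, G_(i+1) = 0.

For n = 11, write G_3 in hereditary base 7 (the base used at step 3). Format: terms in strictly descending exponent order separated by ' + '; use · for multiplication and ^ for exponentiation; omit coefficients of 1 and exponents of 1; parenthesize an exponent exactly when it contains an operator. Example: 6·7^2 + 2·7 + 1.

2·7

G_0=11  [base 4] 2·4 + 3  →[4↦5]→  2·5 + 3 = 13  −1 ⇒ G_1=12
G_1=12  [base 5] 2·5 + 2  →[5↦6]→  2·6 + 2 = 14  −1 ⇒ G_2=13
G_2=13  [base 6] 2·6 + 1  →[6↦7]→  2·7 + 1 = 15  −1 ⇒ G_3=14
G_3=14  [base 7] 2·7  →[7↦8]→  2·8 = 16  −1 ⇒ G_4=15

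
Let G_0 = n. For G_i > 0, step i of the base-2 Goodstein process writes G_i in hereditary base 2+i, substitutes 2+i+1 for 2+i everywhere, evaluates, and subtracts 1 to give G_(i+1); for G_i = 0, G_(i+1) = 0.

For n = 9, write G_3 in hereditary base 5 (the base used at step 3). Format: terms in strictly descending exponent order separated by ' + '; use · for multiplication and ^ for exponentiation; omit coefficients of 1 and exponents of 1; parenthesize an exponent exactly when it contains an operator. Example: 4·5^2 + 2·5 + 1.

[0] 9 ≡ 2^(2 + 1) + 1 (base 2). Lift 3: 82. −1: 81.
[1] 81 ≡ 3^(3 + 1) (base 3). Lift 4: 1024. −1: 1023.
[2] 1023 ≡ 3·4^4 + 3·4^3 + 3·4^2 + 3·4 + 3 (base 4). Lift 5: 9843. −1: 9842.
[3] 9842 ≡ 3·5^5 + 3·5^3 + 3·5^2 + 3·5 + 2 (base 5). Lift 6: 140744. −1: 140743.

3·5^5 + 3·5^3 + 3·5^2 + 3·5 + 2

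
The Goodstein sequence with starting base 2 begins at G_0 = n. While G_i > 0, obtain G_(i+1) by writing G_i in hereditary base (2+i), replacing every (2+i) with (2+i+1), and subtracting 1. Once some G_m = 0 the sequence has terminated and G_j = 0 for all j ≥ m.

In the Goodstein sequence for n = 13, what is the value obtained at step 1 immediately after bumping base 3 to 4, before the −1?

base 2: 13 = 2^(2 + 1) + 2^2 + 1; at 3: 3^(3 + 1) + 3^3 + 1 = 109; next = 108
base 3: 108 = 3^(3 + 1) + 3^3; at 4: 4^(4 + 1) + 4^4 = 1280; next = 1279

1280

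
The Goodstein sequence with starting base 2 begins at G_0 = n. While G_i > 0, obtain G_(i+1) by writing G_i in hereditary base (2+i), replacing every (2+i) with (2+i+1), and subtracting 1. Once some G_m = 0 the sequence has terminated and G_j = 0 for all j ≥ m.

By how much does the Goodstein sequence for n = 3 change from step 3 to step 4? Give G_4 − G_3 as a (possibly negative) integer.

-1

G_0=3  [base 2] 2 + 1  →[2↦3]→  3 + 1 = 4  −1 ⇒ G_1=3
G_1=3  [base 3] 3  →[3↦4]→  4 = 4  −1 ⇒ G_2=3
G_2=3  [base 4] 3  →[4↦5]→  3 = 3  −1 ⇒ G_3=2
G_3=2  [base 5] 2  →[5↦6]→  2 = 2  −1 ⇒ G_4=1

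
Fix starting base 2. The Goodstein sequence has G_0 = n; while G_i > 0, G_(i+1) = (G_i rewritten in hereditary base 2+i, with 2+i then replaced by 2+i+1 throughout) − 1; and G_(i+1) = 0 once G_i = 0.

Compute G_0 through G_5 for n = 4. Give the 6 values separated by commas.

G_0=4  [base 2] 2^2  →[2↦3]→  3^3 = 27  −1 ⇒ G_1=26
G_1=26  [base 3] 2·3^2 + 2·3 + 2  →[3↦4]→  2·4^2 + 2·4 + 2 = 42  −1 ⇒ G_2=41
G_2=41  [base 4] 2·4^2 + 2·4 + 1  →[4↦5]→  2·5^2 + 2·5 + 1 = 61  −1 ⇒ G_3=60
G_3=60  [base 5] 2·5^2 + 2·5  →[5↦6]→  2·6^2 + 2·6 = 84  −1 ⇒ G_4=83
G_4=83  [base 6] 2·6^2 + 6 + 5  →[6↦7]→  2·7^2 + 7 + 5 = 110  −1 ⇒ G_5=109

4, 26, 41, 60, 83, 109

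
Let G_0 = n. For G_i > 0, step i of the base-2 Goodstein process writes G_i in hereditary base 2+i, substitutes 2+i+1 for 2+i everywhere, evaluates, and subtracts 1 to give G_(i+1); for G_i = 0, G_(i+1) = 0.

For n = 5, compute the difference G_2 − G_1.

G_0 = 5. HB_2(5) = 2^2 + 1. Bump = 28. G_1 = 27.
G_1 = 27. HB_3(27) = 3^3. Bump = 256. G_2 = 255.

228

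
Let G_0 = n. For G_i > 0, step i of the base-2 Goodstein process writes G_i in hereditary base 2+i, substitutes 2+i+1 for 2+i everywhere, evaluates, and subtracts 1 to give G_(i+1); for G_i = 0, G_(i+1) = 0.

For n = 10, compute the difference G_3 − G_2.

step 0: 10 = 2^(2 + 1) + 2; sub 3 for 2: 3^(3 + 1) + 3; = 84; G_1 = 84−1 = 83
step 1: 83 = 3^(3 + 1) + 2; sub 4 for 3: 4^(4 + 1) + 2; = 1026; G_2 = 1026−1 = 1025
step 2: 1025 = 4^(4 + 1) + 1; sub 5 for 4: 5^(5 + 1) + 1; = 15626; G_3 = 15626−1 = 15625

14600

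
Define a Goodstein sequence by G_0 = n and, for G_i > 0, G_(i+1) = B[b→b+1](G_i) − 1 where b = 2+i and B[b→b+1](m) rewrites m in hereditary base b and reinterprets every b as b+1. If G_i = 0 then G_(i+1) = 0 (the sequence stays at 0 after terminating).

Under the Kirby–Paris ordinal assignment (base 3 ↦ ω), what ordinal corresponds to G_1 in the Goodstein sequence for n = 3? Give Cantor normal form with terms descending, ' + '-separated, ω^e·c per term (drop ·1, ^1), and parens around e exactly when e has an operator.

ω

G_0 = 3. HB_2(3) = 2 + 1. Bump = 4. G_1 = 3.
G_1 = 3. HB_3(3) = 3. Bump = 4. G_2 = 3.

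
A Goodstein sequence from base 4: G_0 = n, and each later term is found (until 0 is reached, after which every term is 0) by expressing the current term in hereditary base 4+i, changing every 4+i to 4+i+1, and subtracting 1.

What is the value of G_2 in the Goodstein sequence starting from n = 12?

15

12 —HB4→ 3·4 —bump→ 3·5 = 15 —(−1)→ 14
14 —HB5→ 2·5 + 4 —bump→ 2·6 + 4 = 16 —(−1)→ 15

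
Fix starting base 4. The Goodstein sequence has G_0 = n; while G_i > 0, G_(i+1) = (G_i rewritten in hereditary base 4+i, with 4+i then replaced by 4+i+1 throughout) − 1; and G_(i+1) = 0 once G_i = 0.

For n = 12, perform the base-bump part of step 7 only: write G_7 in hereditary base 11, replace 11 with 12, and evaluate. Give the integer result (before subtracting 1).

20

12 —HB4→ 3·4 —bump→ 3·5 = 15 —(−1)→ 14
14 —HB5→ 2·5 + 4 —bump→ 2·6 + 4 = 16 —(−1)→ 15
15 —HB6→ 2·6 + 3 —bump→ 2·7 + 3 = 17 —(−1)→ 16
16 —HB7→ 2·7 + 2 —bump→ 2·8 + 2 = 18 —(−1)→ 17
17 —HB8→ 2·8 + 1 —bump→ 2·9 + 1 = 19 —(−1)→ 18
18 —HB9→ 2·9 —bump→ 2·10 = 20 —(−1)→ 19
19 —HB10→ 10 + 9 —bump→ 11 + 9 = 20 —(−1)→ 19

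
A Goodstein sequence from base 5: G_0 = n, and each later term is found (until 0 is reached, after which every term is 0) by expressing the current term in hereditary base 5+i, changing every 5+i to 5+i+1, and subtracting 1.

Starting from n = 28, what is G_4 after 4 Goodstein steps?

80

28 —HB5→ 5^2 + 3 —bump→ 6^2 + 3 = 39 —(−1)→ 38
38 —HB6→ 6^2 + 2 —bump→ 7^2 + 2 = 51 —(−1)→ 50
50 —HB7→ 7^2 + 1 —bump→ 8^2 + 1 = 65 —(−1)→ 64
64 —HB8→ 8^2 —bump→ 9^2 = 81 —(−1)→ 80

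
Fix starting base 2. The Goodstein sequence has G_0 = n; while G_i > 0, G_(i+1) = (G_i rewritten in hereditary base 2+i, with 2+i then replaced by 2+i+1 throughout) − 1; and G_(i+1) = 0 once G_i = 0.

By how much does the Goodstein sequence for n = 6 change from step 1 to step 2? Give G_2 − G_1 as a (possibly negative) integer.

228

G_0=6  [base 2] 2^2 + 2  →[2↦3]→  3^3 + 3 = 30  −1 ⇒ G_1=29
G_1=29  [base 3] 3^3 + 2  →[3↦4]→  4^4 + 2 = 258  −1 ⇒ G_2=257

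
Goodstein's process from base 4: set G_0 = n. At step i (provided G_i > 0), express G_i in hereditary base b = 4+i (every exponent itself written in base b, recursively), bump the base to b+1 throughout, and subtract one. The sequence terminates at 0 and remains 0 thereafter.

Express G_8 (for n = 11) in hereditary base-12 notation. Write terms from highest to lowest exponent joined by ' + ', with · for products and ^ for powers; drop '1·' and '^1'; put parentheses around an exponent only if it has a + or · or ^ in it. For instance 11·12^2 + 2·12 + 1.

(0) 11|_4 = 2·4 + 3 ↦ 2·5 + 3|_5 = 13 ⇒ 12
(1) 12|_5 = 2·5 + 2 ↦ 2·6 + 2|_6 = 14 ⇒ 13
(2) 13|_6 = 2·6 + 1 ↦ 2·7 + 1|_7 = 15 ⇒ 14
(3) 14|_7 = 2·7 ↦ 2·8|_8 = 16 ⇒ 15
(4) 15|_8 = 8 + 7 ↦ 9 + 7|_9 = 16 ⇒ 15
(5) 15|_9 = 9 + 6 ↦ 10 + 6|_10 = 16 ⇒ 15
(6) 15|_10 = 10 + 5 ↦ 11 + 5|_11 = 16 ⇒ 15
(7) 15|_11 = 11 + 4 ↦ 12 + 4|_12 = 16 ⇒ 15

12 + 3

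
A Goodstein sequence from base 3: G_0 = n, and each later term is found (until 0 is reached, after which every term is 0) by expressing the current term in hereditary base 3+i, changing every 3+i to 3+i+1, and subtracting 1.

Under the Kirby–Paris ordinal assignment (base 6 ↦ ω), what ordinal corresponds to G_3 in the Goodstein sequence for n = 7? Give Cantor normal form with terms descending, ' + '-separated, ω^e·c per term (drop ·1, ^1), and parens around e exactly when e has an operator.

i=0: 7 = 2·3 + 1 (b=3); 3→4: 2·4 + 1 = 9; 9−1 = 8
i=1: 8 = 2·4 (b=4); 4→5: 2·5 = 10; 10−1 = 9
i=2: 9 = 5 + 4 (b=5); 5→6: 6 + 4 = 10; 10−1 = 9
i=3: 9 = 6 + 3 (b=6); 6→7: 7 + 3 = 10; 10−1 = 9

ω + 3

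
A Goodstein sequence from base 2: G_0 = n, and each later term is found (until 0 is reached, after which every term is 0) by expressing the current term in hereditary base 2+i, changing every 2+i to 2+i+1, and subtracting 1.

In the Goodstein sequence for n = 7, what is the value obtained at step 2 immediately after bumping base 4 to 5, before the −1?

G_0=7  [base 2] 2^2 + 2 + 1  →[2↦3]→  3^3 + 3 + 1 = 31  −1 ⇒ G_1=30
G_1=30  [base 3] 3^3 + 3  →[3↦4]→  4^4 + 4 = 260  −1 ⇒ G_2=259

3128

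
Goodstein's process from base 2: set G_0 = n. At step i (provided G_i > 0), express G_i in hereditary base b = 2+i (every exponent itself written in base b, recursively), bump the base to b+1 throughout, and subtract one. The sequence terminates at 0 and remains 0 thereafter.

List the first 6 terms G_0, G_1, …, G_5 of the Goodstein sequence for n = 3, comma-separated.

G_0 = 3. HB_2(3) = 2 + 1. Bump = 4. G_1 = 3.
G_1 = 3. HB_3(3) = 3. Bump = 4. G_2 = 3.
G_2 = 3. HB_4(3) = 3. Bump = 3. G_3 = 2.
G_3 = 2. HB_5(2) = 2. Bump = 2. G_4 = 1.
G_4 = 1. HB_6(1) = 1. Bump = 1. G_5 = 0.

3, 3, 3, 2, 1, 0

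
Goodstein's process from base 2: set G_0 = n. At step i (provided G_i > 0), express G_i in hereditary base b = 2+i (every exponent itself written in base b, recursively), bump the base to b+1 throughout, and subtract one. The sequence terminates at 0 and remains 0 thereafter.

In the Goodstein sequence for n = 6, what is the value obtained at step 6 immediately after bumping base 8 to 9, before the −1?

base 2: 6 = 2^2 + 2; at 3: 3^3 + 3 = 30; next = 29
base 3: 29 = 3^3 + 2; at 4: 4^4 + 2 = 258; next = 257
base 4: 257 = 4^4 + 1; at 5: 5^5 + 1 = 3126; next = 3125
base 5: 3125 = 5^5; at 6: 6^6 = 46656; next = 46655
base 6: 46655 = 5·6^5 + 5·6^4 + 5·6^3 + 5·6^2 + 5·6 + 5; at 7: 5·7^5 + 5·7^4 + 5·7^3 + 5·7^2 + 5·7 + 5 = 98040; next = 98039
base 7: 98039 = 5·7^5 + 5·7^4 + 5·7^3 + 5·7^2 + 5·7 + 4; at 8: 5·8^5 + 5·8^4 + 5·8^3 + 5·8^2 + 5·8 + 4 = 187244; next = 187243
base 8: 187243 = 5·8^5 + 5·8^4 + 5·8^3 + 5·8^2 + 5·8 + 3; at 9: 5·9^5 + 5·9^4 + 5·9^3 + 5·9^2 + 5·9 + 3 = 332148; next = 332147

332148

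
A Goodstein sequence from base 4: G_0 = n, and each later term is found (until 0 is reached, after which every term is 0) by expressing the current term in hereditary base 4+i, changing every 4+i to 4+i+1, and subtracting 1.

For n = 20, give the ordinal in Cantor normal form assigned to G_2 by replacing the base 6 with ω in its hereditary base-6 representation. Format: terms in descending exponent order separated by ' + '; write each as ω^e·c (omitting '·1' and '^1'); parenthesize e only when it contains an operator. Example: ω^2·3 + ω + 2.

step 0: 20 = 4^2 + 4; sub 5 for 4: 5^2 + 5; = 30; G_1 = 30−1 = 29
step 1: 29 = 5^2 + 4; sub 6 for 5: 6^2 + 4; = 40; G_2 = 40−1 = 39
step 2: 39 = 6^2 + 3; sub 7 for 6: 7^2 + 3; = 52; G_3 = 52−1 = 51

ω^2 + 3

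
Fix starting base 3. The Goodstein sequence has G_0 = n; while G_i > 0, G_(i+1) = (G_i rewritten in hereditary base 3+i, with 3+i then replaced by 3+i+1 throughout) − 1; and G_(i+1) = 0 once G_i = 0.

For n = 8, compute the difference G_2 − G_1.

1

base 3: 8 = 2·3 + 2; at 4: 2·4 + 2 = 10; next = 9
base 4: 9 = 2·4 + 1; at 5: 2·5 + 1 = 11; next = 10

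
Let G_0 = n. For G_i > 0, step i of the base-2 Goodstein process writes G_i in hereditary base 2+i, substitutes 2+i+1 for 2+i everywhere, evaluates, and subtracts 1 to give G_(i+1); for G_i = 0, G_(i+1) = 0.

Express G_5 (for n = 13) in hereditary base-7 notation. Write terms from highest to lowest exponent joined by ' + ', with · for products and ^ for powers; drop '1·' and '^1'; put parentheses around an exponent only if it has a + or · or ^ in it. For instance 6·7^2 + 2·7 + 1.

7^(7 + 1) + 3·7^3 + 3·7^2 + 3·7

base 2: 13 = 2^(2 + 1) + 2^2 + 1; at 3: 3^(3 + 1) + 3^3 + 1 = 109; next = 108
base 3: 108 = 3^(3 + 1) + 3^3; at 4: 4^(4 + 1) + 4^4 = 1280; next = 1279
base 4: 1279 = 4^(4 + 1) + 3·4^3 + 3·4^2 + 3·4 + 3; at 5: 5^(5 + 1) + 3·5^3 + 3·5^2 + 3·5 + 3 = 16093; next = 16092
base 5: 16092 = 5^(5 + 1) + 3·5^3 + 3·5^2 + 3·5 + 2; at 6: 6^(6 + 1) + 3·6^3 + 3·6^2 + 3·6 + 2 = 280712; next = 280711
base 6: 280711 = 6^(6 + 1) + 3·6^3 + 3·6^2 + 3·6 + 1; at 7: 7^(7 + 1) + 3·7^3 + 3·7^2 + 3·7 + 1 = 5765999; next = 5765998
base 7: 5765998 = 7^(7 + 1) + 3·7^3 + 3·7^2 + 3·7; at 8: 8^(8 + 1) + 3·8^3 + 3·8^2 + 3·8 = 134219480; next = 134219479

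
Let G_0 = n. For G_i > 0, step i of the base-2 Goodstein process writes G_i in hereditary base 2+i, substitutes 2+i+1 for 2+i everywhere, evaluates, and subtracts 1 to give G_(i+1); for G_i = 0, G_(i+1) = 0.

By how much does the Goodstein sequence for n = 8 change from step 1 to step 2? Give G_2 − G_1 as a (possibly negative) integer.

G_0 = 8. HB_2(8) = 2^(2 + 1). Bump = 81. G_1 = 80.
G_1 = 80. HB_3(80) = 2·3^3 + 2·3^2 + 2·3 + 2. Bump = 554. G_2 = 553.

473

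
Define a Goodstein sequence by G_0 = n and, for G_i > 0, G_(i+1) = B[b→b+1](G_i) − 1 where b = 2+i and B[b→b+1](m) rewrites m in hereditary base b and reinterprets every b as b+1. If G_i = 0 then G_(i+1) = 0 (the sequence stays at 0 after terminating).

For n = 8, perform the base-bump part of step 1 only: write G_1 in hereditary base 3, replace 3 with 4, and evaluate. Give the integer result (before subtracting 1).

8 —HB2→ 2^(2 + 1) —bump→ 3^(3 + 1) = 81 —(−1)→ 80
80 —HB3→ 2·3^3 + 2·3^2 + 2·3 + 2 —bump→ 2·4^4 + 2·4^2 + 2·4 + 2 = 554 —(−1)→ 553

554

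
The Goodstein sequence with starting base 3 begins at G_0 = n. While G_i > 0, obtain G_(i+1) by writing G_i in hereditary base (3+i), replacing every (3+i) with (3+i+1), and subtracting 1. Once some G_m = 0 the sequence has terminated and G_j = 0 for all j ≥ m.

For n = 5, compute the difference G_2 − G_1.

5 —HB3→ 3 + 2 —bump→ 4 + 2 = 6 —(−1)→ 5
5 —HB4→ 4 + 1 —bump→ 5 + 1 = 6 —(−1)→ 5

0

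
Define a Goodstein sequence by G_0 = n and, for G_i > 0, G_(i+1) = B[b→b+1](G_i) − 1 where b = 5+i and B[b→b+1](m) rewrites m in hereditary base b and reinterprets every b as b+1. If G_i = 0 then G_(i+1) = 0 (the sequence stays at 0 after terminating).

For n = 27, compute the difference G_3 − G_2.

G_0 = 27. HB_5(27) = 5^2 + 2. Bump = 38. G_1 = 37.
G_1 = 37. HB_6(37) = 6^2 + 1. Bump = 50. G_2 = 49.
G_2 = 49. HB_7(49) = 7^2. Bump = 64. G_3 = 63.

14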